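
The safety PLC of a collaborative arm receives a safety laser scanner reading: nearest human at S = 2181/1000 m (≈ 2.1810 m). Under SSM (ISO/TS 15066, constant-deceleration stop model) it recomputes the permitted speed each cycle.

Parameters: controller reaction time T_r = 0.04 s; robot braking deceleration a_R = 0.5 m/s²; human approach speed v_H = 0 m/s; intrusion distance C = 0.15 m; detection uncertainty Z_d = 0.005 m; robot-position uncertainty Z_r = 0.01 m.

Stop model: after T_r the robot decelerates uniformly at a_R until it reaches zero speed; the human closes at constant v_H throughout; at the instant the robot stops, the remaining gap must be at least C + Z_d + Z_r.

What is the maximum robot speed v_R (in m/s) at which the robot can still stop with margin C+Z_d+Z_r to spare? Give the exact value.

quadratic (1)·v² + (1/25)·v + (-252/125) = 0
  disc = (1/25)² − 4·(1)·(-252/125) = 5041/625 ; √disc = 71/25
  v_R = (−(1/25) + 71/25) / (2·(1)) = 7/5 m/s
check:
T_s = v_R/a_R = (7/5)/(1/2) = 2.8000 s
reaction-phase robot travel = 1.4000·0.0400 = 0.0560 m
robot under decel: 1.4000²/(2·0.5000) = 1.9600 m
person approaches 0.0000·(0.0400+2.8000) = 0.0000 m
margins: 0.1500+0.0050+0.0100 = 0.1650 m
sum ≈ 0.0560+1.9600+0.0000+0.1650 ≈ 2.1810 m = S ✓

v_R_max = 7/5 m/s = 1.4000 m/s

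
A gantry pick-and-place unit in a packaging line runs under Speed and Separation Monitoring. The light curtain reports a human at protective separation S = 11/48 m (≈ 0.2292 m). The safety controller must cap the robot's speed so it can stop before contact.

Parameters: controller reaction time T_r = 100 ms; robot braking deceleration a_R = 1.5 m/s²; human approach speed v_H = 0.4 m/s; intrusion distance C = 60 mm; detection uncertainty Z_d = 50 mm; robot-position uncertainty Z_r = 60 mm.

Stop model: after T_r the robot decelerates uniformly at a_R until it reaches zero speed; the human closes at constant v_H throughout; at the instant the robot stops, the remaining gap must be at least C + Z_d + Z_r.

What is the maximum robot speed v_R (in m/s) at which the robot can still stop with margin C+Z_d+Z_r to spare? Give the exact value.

v_R_max = 1/20 m/s = 0.0500 m/s

at the boundary: (1/3)·v² + (11/30)·v + (-23/1200) = 0
  disc = (11/30)² − 4·(1/3)·(-23/1200) = 4/25 ; √disc = 2/5
  v_R = (−(11/30) + 2/5) / (2·(1/3)) = 1/20 m/s
check:
braking lasts T_s = (1/20)/(3/2) = 0.0333 s
robot in T_r: 0.0500·0.1000 = 0.0050 m
robot covers 0.0500·0.0333 − ½·1.5000·0.0333² = 0.0008 m while stopping
human closes 0.4000·0.1333 = 0.0533 m
C+Z_d+Z_r = 0.0600+0.0500+0.0600 = 0.1700 m
sum ≈ 0.0050+0.0008+0.0533+0.1700 ≈ 0.2292 m = S ✓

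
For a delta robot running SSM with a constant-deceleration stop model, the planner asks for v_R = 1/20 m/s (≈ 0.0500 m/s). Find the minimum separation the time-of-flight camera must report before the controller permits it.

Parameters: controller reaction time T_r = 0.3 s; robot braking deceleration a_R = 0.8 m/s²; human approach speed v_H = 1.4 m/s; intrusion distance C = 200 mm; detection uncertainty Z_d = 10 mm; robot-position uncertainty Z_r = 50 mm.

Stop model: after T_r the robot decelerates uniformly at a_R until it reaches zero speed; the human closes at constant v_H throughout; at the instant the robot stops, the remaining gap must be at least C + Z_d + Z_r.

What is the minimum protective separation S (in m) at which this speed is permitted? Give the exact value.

T_s = v_R/a_R = (1/20)/(4/5) = 0.0625 s
reaction-phase robot travel = 0.0500·0.3000 = 0.0150 m
braking distance = 0.0500²/(2·0.8000) = 0.0016 m
human over T_r+T_s: 1.4000·(0.3000+0.0625) = 0.5075 m
margins: 0.2000+0.0100+0.0500 = 0.2600 m
S_min ≈ 0.0150+0.0016+0.5075+0.2600  ⇒  S_min = 2509/3200 m

S_min = 2509/3200 m = 0.7841 m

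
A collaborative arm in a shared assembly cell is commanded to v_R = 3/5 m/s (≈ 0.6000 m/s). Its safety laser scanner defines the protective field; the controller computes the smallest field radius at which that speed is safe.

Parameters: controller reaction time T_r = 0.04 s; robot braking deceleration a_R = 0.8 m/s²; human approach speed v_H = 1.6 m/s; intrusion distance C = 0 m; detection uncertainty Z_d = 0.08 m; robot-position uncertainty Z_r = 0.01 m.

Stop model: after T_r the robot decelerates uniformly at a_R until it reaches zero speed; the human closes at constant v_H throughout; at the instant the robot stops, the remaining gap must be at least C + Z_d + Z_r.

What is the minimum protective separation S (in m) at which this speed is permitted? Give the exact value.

stop time T_s = (3/5)/(4/5) = 0.7500 s
reaction-phase robot travel = 0.6000·0.0400 = 0.0240 m
robot under decel: 0.6000²/(2·0.8000) = 0.2250 m
human closes 1.6000·0.7900 = 1.2640 m
residual clearance needed = 0.0000+0.0800+0.0100 = 0.0900 m
S_min ≈ 0.0240+0.2250+1.2640+0.0900  ⇒  S_min = 1603/1000 m

S_min = 1603/1000 m = 1.6030 m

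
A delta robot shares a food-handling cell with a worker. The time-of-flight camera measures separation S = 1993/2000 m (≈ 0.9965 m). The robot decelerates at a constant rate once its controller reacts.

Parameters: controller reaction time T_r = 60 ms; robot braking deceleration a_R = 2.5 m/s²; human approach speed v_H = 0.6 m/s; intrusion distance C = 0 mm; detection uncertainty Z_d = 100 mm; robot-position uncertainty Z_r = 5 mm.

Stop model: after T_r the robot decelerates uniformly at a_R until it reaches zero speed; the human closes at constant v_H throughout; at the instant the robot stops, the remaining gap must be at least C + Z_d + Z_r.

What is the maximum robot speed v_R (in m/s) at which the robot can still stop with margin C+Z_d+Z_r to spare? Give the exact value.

v_R_max = 29/20 m/s = 1.4500 m/s

quadratic (1/5)·v² + (3/10)·v + (-1711/2000) = 0
  disc = (3/10)² − 4·(1/5)·(-1711/2000) = 484/625 ; √disc = 22/25
  v_R = (−(3/10) + 22/25) / (2·(1/5)) = 29/20 m/s
check:
T_s = v_R/a_R = (29/20)/(5/2) = 0.5800 s
robot in T_r: 1.4500·0.0600 = 0.0870 m
robot covers 1.4500·0.5800 − ½·2.5000·0.5800² = 0.4205 m while stopping
human closes 0.6000·0.6400 = 0.3840 m
residual clearance needed = 0.0000+0.1000+0.0050 = 0.1050 m
sum ≈ 0.0870+0.4205+0.3840+0.1050 ≈ 0.9965 m = S ✓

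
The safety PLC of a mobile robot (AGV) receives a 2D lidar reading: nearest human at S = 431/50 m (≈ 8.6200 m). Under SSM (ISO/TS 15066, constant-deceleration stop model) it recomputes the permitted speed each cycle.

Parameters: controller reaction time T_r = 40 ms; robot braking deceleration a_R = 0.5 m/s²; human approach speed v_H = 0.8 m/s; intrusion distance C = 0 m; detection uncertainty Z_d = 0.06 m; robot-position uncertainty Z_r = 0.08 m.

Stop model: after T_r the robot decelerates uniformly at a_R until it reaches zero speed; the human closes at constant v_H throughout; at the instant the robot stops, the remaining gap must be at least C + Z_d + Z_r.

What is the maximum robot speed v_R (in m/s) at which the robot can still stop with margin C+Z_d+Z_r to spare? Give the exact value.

quadratic (1)·v² + (41/25)·v + (-1056/125) = 0
  disc = (41/25)² − 4·(1)·(-1056/125) = 22801/625 ; √disc = 151/25
  v_R = (−(41/25) + 151/25) / (2·(1)) = 11/5 m/s
check:
T_s = v_R/a_R = (11/5)/(1/2) = 4.4000 s
reaction-phase robot travel = 2.2000·0.0400 = 0.0880 m
robot covers 2.2000·4.4000 − ½·0.5000·4.4000² = 4.8400 m while stopping
human over T_r+T_s: 0.8000·(0.0400+4.4000) = 3.5520 m
C+Z_d+Z_r = 0.0000+0.0600+0.0800 = 0.1400 m
sum ≈ 0.0880+4.8400+3.5520+0.1400 ≈ 8.6200 m = S ✓

v_R_max = 11/5 m/s = 2.2000 m/s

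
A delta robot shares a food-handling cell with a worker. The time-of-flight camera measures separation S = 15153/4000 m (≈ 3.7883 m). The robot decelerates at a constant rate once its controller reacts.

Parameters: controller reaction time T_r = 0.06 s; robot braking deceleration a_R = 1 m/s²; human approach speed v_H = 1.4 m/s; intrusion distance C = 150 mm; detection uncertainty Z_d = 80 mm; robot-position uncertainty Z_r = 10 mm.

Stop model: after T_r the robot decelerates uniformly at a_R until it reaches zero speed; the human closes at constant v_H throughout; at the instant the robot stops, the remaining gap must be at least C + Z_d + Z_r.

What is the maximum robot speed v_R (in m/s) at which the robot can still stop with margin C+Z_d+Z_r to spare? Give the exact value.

v_R_max = 31/20 m/s = 1.5500 m/s

at the boundary: (1/2)·v² + (73/50)·v + (-13857/4000) = 0
  disc = (73/50)² − 4·(1/2)·(-13857/4000) = 90601/10000 ; √disc = 301/100
  v_R = (−(73/50) + 301/100) / (2·(1/2)) = 31/20 m/s
check:
stop time T_s = (31/20)/1 = 1.5500 s
robot covers v_R·T_r = 1.5500·0.0600 = 0.0930 m before braking
robot under decel: 1.5500²/(2·1.0000) = 1.2012 m
human over T_r+T_s: 1.4000·(0.0600+1.5500) = 2.2540 m
margins: 0.1500+0.0800+0.0100 = 0.2400 m
sum ≈ 0.0930+1.2012+2.2540+0.2400 ≈ 3.7883 m = S ✓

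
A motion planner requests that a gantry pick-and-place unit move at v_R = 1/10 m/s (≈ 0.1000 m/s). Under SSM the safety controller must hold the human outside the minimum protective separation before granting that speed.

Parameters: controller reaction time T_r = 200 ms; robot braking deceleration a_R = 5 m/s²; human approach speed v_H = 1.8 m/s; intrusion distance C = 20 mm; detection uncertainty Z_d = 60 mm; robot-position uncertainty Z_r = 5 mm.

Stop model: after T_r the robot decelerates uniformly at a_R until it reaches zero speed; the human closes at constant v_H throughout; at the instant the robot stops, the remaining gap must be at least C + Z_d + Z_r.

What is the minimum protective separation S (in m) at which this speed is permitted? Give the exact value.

S_min = 251/500 m = 0.5020 m

T_s = v_R/a_R = (1/10)/5 = 0.0200 s
reaction-phase robot travel = 0.1000·0.2000 = 0.0200 m
robot under decel: 0.1000²/(2·5.0000) = 0.0010 m
person approaches 1.8000·(0.2000+0.0200) = 0.3960 m
C+Z_d+Z_r = 0.0200+0.0600+0.0050 = 0.0850 m
S_min ≈ 0.0200+0.0010+0.3960+0.0850  ⇒  S_min = 251/500 m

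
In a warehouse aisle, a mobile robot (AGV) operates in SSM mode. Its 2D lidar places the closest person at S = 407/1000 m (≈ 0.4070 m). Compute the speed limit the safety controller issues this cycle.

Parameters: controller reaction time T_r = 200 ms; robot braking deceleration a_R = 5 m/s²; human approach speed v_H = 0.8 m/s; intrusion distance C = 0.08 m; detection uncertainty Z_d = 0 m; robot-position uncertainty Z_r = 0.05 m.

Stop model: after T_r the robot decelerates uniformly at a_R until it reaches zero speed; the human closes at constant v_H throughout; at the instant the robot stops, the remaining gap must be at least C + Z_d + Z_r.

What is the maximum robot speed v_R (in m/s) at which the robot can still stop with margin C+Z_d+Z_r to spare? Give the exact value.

quadratic (1/10)·v² + (9/25)·v + (-117/1000) = 0
  disc = (9/25)² − 4·(1/10)·(-117/1000) = 441/2500 ; √disc = 21/50
  v_R = (−(9/25) + 21/50) / (2·(1/10)) = 3/10 m/s
check:
T_s = v_R/a_R = (3/10)/5 = 0.0600 s
robot covers v_R·T_r = 0.3000·0.2000 = 0.0600 m before braking
robot covers 0.3000·0.0600 − ½·5.0000·0.0600² = 0.0090 m while stopping
person approaches 0.8000·(0.2000+0.0600) = 0.2080 m
margins: 0.0800+0.0000+0.0500 = 0.1300 m
sum ≈ 0.0600+0.0090+0.2080+0.1300 ≈ 0.4070 m = S ✓

v_R_max = 3/10 m/s = 0.3000 m/s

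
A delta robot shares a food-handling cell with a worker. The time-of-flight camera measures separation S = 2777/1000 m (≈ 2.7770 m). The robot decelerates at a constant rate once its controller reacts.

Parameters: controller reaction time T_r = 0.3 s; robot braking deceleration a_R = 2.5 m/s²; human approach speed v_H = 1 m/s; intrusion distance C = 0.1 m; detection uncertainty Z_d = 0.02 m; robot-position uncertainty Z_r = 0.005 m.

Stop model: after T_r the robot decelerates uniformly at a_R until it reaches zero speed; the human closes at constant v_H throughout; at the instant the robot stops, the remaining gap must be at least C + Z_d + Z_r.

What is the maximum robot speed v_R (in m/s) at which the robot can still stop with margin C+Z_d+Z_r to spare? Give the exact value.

v_R_max = 21/10 m/s = 2.1000 m/s

quadratic (1/5)·v² + (7/10)·v + (-294/125) = 0
  disc = (7/10)² − 4·(1/5)·(-294/125) = 5929/2500 ; √disc = 77/50
  v_R = (−(7/10) + 77/50) / (2·(1/5)) = 21/10 m/s
check:
stop time T_s = (21/10)/(5/2) = 0.8400 s
robot in T_r: 2.1000·0.3000 = 0.6300 m
robot covers 2.1000·0.8400 − ½·2.5000·0.8400² = 0.8820 m while stopping
human over T_r+T_s: 1.0000·(0.3000+0.8400) = 1.1400 m
C+Z_d+Z_r = 0.1000+0.0200+0.0050 = 0.1250 m
sum ≈ 0.6300+0.8820+1.1400+0.1250 ≈ 2.7770 m = S ✓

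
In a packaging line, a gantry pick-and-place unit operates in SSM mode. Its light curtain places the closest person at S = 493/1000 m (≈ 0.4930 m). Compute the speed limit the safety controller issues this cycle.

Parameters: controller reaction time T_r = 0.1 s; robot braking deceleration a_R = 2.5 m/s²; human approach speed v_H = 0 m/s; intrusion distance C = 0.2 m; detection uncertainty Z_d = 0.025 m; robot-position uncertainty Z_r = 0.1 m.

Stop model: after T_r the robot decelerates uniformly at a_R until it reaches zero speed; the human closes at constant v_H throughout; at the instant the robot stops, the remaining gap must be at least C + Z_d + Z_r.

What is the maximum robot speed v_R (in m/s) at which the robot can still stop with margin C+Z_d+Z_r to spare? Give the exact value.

v_R_max = 7/10 m/s = 0.7000 m/s

at the boundary: (1/5)·v² + (1/10)·v + (-21/125) = 0
  disc = (1/10)² − 4·(1/5)·(-21/125) = 361/2500 ; √disc = 19/50
  v_R = (−(1/10) + 19/50) / (2·(1/5)) = 7/10 m/s
check:
braking lasts T_s = (7/10)/(5/2) = 0.2800 s
robot covers v_R·T_r = 0.7000·0.1000 = 0.0700 m before braking
robot covers 0.7000·0.2800 − ½·2.5000·0.2800² = 0.0980 m while stopping
person approaches 0.0000·(0.1000+0.2800) = 0.0000 m
margins: 0.2000+0.0250+0.1000 = 0.3250 m
sum ≈ 0.0700+0.0980+0.0000+0.3250 ≈ 0.4930 m = S ✓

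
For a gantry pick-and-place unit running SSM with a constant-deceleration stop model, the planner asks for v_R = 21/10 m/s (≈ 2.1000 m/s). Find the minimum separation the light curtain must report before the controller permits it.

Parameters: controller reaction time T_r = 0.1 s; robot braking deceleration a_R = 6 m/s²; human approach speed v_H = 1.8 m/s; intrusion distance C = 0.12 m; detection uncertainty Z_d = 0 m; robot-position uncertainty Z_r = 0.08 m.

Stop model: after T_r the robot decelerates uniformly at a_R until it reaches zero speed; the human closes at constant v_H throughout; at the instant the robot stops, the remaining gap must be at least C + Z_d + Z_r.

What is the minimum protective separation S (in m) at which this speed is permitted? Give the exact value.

braking lasts T_s = (21/10)/6 = 0.3500 s
reaction-phase robot travel = 2.1000·0.1000 = 0.2100 m
robot covers 2.1000·0.3500 − ½·6.0000·0.3500² = 0.3675 m while stopping
human over T_r+T_s: 1.8000·(0.1000+0.3500) = 0.8100 m
residual clearance needed = 0.1200+0.0000+0.0800 = 0.2000 m
S_min ≈ 0.2100+0.3675+0.8100+0.2000  ⇒  S_min = 127/80 m

S_min = 127/80 m = 1.5875 m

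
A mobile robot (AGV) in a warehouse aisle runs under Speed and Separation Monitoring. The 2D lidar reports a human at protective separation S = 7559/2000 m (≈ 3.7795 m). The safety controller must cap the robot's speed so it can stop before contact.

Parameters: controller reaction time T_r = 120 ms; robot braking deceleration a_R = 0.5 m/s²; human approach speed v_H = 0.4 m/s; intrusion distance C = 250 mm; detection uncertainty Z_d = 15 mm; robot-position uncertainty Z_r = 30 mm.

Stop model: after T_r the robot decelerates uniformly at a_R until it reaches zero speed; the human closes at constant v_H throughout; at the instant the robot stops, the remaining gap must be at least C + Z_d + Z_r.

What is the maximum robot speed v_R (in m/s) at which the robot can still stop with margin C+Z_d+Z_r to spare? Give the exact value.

v_R_max = 29/20 m/s = 1.4500 m/s

quadratic (1)·v² + (23/25)·v + (-6873/2000) = 0
  disc = (23/25)² − 4·(1)·(-6873/2000) = 36481/2500 ; √disc = 191/50
  v_R = (−(23/25) + 191/50) / (2·(1)) = 29/20 m/s
check:
T_s = v_R/a_R = (29/20)/(1/2) = 2.9000 s
reaction-phase robot travel = 1.4500·0.1200 = 0.1740 m
robot under decel: 1.4500²/(2·0.5000) = 2.1025 m
human over T_r+T_s: 0.4000·(0.1200+2.9000) = 1.2080 m
C+Z_d+Z_r = 0.2500+0.0150+0.0300 = 0.2950 m
sum ≈ 0.1740+2.1025+1.2080+0.2950 ≈ 3.7795 m = S ✓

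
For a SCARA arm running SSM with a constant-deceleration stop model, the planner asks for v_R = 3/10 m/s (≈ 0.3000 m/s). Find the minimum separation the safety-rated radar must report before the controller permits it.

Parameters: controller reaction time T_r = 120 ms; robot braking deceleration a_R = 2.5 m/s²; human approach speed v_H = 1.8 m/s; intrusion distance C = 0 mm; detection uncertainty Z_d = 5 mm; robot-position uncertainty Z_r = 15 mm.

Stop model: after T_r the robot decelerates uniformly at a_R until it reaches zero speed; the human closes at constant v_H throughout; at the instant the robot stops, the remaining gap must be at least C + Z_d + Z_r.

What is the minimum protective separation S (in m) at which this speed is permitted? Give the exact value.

S_min = 253/500 m = 0.5060 m

stop time T_s = (3/10)/(5/2) = 0.1200 s
robot covers v_R·T_r = 0.3000·0.1200 = 0.0360 m before braking
robot under decel: 0.3000²/(2·2.5000) = 0.0180 m
human over T_r+T_s: 1.8000·(0.1200+0.1200) = 0.4320 m
C+Z_d+Z_r = 0.0000+0.0050+0.0150 = 0.0200 m
S_min ≈ 0.0360+0.0180+0.4320+0.0200  ⇒  S_min = 253/500 m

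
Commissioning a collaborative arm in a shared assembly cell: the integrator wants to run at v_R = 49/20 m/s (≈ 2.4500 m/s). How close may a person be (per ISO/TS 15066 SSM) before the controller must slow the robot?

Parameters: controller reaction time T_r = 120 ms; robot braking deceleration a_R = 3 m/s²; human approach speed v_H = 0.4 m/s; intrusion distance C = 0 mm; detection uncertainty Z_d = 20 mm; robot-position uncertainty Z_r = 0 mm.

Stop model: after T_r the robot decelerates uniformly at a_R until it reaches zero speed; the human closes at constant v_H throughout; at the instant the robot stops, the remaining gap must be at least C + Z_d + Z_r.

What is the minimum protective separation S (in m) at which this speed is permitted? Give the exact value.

S_min = 20269/12000 m = 1.6891 m

T_s = v_R/a_R = (49/20)/3 = 0.8167 s
reaction-phase robot travel = 2.4500·0.1200 = 0.2940 m
braking distance = 2.4500²/(2·3.0000) = 1.0004 m
human over T_r+T_s: 0.4000·(0.1200+0.8167) = 0.3747 m
margins: 0.0000+0.0200+0.0000 = 0.0200 m
S_min ≈ 0.2940+1.0004+0.3747+0.0200  ⇒  S_min = 20269/12000 m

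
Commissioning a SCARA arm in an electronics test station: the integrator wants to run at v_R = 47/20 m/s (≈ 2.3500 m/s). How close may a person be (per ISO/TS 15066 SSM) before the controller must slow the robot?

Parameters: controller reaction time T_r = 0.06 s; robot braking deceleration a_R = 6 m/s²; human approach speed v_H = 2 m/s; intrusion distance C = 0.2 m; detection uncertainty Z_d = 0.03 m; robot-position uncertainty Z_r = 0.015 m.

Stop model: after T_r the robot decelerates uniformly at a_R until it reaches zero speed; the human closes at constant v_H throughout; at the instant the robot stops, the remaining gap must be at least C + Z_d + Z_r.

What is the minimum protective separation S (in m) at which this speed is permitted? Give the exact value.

S_min = 41989/24000 m = 1.7495 m

T_s = v_R/a_R = (47/20)/6 = 0.3917 s
robot covers v_R·T_r = 2.3500·0.0600 = 0.1410 m before braking
braking distance = 2.3500²/(2·6.0000) = 0.4602 m
human closes 2.0000·0.4517 = 0.9033 m
C+Z_d+Z_r = 0.2000+0.0300+0.0150 = 0.2450 m
S_min ≈ 0.1410+0.4602+0.9033+0.2450  ⇒  S_min = 41989/24000 m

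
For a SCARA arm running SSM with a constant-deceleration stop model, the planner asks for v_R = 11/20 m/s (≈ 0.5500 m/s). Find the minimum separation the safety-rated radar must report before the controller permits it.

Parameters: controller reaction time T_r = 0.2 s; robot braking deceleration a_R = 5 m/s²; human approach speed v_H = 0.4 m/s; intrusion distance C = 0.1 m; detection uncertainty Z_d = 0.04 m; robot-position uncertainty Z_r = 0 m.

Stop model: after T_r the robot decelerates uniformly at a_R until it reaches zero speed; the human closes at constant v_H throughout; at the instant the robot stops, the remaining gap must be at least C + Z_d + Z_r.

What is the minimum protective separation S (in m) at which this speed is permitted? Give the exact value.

S_min = 1617/4000 m = 0.4042 m

braking lasts T_s = (11/20)/5 = 0.1100 s
robot in T_r: 0.5500·0.2000 = 0.1100 m
braking distance = 0.5500²/(2·5.0000) = 0.0302 m
human over T_r+T_s: 0.4000·(0.2000+0.1100) = 0.1240 m
C+Z_d+Z_r = 0.1000+0.0400+0.0000 = 0.1400 m
S_min ≈ 0.1100+0.0302+0.1240+0.1400  ⇒  S_min = 1617/4000 m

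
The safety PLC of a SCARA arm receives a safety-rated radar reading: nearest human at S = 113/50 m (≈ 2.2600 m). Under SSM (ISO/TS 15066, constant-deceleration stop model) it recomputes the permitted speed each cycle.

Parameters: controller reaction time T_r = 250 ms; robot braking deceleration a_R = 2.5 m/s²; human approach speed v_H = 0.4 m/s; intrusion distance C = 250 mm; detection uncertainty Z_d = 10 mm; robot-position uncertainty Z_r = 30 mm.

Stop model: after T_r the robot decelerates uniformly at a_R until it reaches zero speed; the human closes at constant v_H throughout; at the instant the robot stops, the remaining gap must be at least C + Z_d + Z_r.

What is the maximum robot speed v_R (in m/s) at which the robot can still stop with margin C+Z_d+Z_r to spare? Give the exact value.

collect terms ⇒ (1/5)·v_R² + (41/100)·v_R + (-187/100) = 0
  disc = (41/100)² − 4·(1/5)·(-187/100) = 16641/10000 ; √disc = 129/100
  v_R = (−(41/100) + 129/100) / (2·(1/5)) = 11/5 m/s
check:
stop time T_s = (11/5)/(5/2) = 0.8800 s
robot in T_r: 2.2000·0.2500 = 0.5500 m
braking distance = 2.2000²/(2·2.5000) = 0.9680 m
human over T_r+T_s: 0.4000·(0.2500+0.8800) = 0.4520 m
residual clearance needed = 0.2500+0.0100+0.0300 = 0.2900 m
sum ≈ 0.5500+0.9680+0.4520+0.2900 ≈ 2.2600 m = S ✓

v_R_max = 11/5 m/s = 2.2000 m/s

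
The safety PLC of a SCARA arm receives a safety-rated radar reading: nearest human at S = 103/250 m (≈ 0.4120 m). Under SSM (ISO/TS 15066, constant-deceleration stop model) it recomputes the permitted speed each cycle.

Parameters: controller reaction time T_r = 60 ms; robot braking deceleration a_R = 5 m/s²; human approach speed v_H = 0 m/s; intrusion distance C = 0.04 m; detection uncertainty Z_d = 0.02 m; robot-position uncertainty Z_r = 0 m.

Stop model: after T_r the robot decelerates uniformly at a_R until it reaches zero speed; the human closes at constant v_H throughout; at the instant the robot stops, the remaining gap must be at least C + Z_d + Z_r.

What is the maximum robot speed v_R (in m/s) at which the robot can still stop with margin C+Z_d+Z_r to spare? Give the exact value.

v_R_max = 8/5 m/s = 1.6000 m/s

quadratic (1/10)·v² + (3/50)·v + (-44/125) = 0
  disc = (3/50)² − 4·(1/10)·(-44/125) = 361/2500 ; √disc = 19/50
  v_R = (−(3/50) + 19/50) / (2·(1/10)) = 8/5 m/s
check:
braking lasts T_s = (8/5)/5 = 0.3200 s
reaction-phase robot travel = 1.6000·0.0600 = 0.0960 m
robot under decel: 1.6000²/(2·5.0000) = 0.2560 m
person approaches 0.0000·(0.0600+0.3200) = 0.0000 m
C+Z_d+Z_r = 0.0400+0.0200+0.0000 = 0.0600 m
sum ≈ 0.0960+0.2560+0.0000+0.0600 ≈ 0.4120 m = S ✓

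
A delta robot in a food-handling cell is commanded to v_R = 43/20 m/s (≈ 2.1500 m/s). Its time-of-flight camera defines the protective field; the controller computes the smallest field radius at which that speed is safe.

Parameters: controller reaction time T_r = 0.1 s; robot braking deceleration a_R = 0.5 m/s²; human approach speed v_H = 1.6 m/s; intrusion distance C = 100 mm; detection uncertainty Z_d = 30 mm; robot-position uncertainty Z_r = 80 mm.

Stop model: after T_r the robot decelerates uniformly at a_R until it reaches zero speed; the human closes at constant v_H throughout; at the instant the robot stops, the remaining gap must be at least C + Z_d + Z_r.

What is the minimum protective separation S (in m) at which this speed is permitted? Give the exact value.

braking lasts T_s = (43/20)/(1/2) = 4.3000 s
robot covers v_R·T_r = 2.1500·0.1000 = 0.2150 m before braking
braking distance = 2.1500²/(2·0.5000) = 4.6225 m
person approaches 1.6000·(0.1000+4.3000) = 7.0400 m
C+Z_d+Z_r = 0.1000+0.0300+0.0800 = 0.2100 m
S_min ≈ 0.2150+4.6225+7.0400+0.2100  ⇒  S_min = 967/80 m

S_min = 967/80 m = 12.0875 m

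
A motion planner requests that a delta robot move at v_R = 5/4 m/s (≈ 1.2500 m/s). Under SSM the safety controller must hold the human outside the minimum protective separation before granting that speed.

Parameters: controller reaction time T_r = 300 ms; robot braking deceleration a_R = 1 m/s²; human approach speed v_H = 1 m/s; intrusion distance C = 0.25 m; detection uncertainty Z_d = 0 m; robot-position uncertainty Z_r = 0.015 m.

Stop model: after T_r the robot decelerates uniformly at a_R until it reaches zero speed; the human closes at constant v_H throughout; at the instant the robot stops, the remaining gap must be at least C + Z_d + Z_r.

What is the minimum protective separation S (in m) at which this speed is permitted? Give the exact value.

braking lasts T_s = (5/4)/1 = 1.2500 s
robot covers v_R·T_r = 1.2500·0.3000 = 0.3750 m before braking
braking distance = 1.2500²/(2·1.0000) = 0.7812 m
human over T_r+T_s: 1.0000·(0.3000+1.2500) = 1.5500 m
C+Z_d+Z_r = 0.2500+0.0000+0.0150 = 0.2650 m
S_min ≈ 0.3750+0.7812+1.5500+0.2650  ⇒  S_min = 2377/800 m

S_min = 2377/800 m = 2.9712 m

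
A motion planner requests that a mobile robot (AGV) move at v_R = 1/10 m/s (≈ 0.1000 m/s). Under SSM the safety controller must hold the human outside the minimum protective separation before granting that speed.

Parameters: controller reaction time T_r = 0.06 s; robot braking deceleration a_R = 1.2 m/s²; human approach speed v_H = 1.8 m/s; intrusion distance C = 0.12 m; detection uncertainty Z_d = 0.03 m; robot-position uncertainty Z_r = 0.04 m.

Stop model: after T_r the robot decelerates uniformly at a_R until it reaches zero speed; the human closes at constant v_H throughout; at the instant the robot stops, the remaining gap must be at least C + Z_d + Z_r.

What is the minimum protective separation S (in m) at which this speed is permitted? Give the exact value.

S_min = 2749/6000 m = 0.4582 m

T_s = v_R/a_R = (1/10)/(6/5) = 0.0833 s
robot covers v_R·T_r = 0.1000·0.0600 = 0.0060 m before braking
robot covers 0.1000·0.0833 − ½·1.2000·0.0833² = 0.0042 m while stopping
human over T_r+T_s: 1.8000·(0.0600+0.0833) = 0.2580 m
C+Z_d+Z_r = 0.1200+0.0300+0.0400 = 0.1900 m
S_min ≈ 0.0060+0.0042+0.2580+0.1900  ⇒  S_min = 2749/6000 m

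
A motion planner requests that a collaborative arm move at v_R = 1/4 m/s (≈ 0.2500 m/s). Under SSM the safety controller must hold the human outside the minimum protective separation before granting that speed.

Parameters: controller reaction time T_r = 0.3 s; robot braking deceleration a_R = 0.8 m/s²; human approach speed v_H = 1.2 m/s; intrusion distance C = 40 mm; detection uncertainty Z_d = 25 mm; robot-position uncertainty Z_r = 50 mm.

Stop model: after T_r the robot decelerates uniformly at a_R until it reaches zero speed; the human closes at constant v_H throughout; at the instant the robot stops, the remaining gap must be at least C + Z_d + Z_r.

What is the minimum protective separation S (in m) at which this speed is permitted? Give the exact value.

stop time T_s = (1/4)/(4/5) = 0.3125 s
robot covers v_R·T_r = 0.2500·0.3000 = 0.0750 m before braking
robot covers 0.2500·0.3125 − ½·0.8000·0.3125² = 0.0391 m while stopping
person approaches 1.2000·(0.3000+0.3125) = 0.7350 m
C+Z_d+Z_r = 0.0400+0.0250+0.0500 = 0.1150 m
S_min ≈ 0.0750+0.0391+0.7350+0.1150  ⇒  S_min = 617/640 m

S_min = 617/640 m = 0.9641 m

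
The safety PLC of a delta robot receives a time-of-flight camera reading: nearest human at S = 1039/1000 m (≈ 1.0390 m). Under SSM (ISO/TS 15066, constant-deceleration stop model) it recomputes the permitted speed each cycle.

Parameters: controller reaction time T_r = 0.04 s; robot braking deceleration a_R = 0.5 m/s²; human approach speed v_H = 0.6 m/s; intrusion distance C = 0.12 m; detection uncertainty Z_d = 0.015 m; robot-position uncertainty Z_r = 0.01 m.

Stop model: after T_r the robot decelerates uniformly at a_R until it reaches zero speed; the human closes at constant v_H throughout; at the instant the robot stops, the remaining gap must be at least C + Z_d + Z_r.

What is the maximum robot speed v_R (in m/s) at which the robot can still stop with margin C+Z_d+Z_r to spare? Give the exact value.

quadratic (1)·v² + (31/25)·v + (-87/100) = 0
  disc = (31/25)² − 4·(1)·(-87/100) = 3136/625 ; √disc = 56/25
  v_R = (−(31/25) + 56/25) / (2·(1)) = 1/2 m/s
check:
braking lasts T_s = (1/2)/(1/2) = 1.0000 s
robot in T_r: 0.5000·0.0400 = 0.0200 m
braking distance = 0.5000²/(2·0.5000) = 0.2500 m
human over T_r+T_s: 0.6000·(0.0400+1.0000) = 0.6240 m
residual clearance needed = 0.1200+0.0150+0.0100 = 0.1450 m
sum ≈ 0.0200+0.2500+0.6240+0.1450 ≈ 1.0390 m = S ✓

v_R_max = 1/2 m/s = 0.5000 m/s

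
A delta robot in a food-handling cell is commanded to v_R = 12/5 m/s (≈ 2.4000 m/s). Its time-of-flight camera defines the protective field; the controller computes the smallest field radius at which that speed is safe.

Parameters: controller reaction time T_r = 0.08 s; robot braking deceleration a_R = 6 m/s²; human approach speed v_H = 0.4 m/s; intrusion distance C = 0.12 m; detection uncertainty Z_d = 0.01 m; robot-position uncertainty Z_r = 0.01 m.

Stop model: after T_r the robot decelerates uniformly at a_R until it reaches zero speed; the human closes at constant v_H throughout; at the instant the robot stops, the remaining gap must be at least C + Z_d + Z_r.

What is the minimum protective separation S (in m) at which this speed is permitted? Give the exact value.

T_s = v_R/a_R = (12/5)/6 = 0.4000 s
robot in T_r: 2.4000·0.0800 = 0.1920 m
braking distance = 2.4000²/(2·6.0000) = 0.4800 m
person approaches 0.4000·(0.0800+0.4000) = 0.1920 m
margins: 0.1200+0.0100+0.0100 = 0.1400 m
S_min ≈ 0.1920+0.4800+0.1920+0.1400  ⇒  S_min = 251/250 m

S_min = 251/250 m = 1.0040 m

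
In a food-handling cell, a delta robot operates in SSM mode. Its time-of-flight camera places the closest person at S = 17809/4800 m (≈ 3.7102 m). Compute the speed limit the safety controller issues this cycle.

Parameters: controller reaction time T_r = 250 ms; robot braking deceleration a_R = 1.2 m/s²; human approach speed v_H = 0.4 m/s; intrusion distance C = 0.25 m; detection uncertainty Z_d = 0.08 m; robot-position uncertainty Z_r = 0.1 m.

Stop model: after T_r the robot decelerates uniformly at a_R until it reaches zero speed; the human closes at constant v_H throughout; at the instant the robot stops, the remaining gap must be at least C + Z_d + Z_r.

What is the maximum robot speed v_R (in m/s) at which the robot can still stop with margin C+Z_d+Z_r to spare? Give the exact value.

v_R_max = 43/20 m/s = 2.1500 m/s

quadratic (5/12)·v² + (7/12)·v + (-3053/960) = 0
  disc = (7/12)² − 4·(5/12)·(-3053/960) = 361/64 ; √disc = 19/8
  v_R = (−(7/12) + 19/8) / (2·(5/12)) = 43/20 m/s
check:
T_s = v_R/a_R = (43/20)/(6/5) = 1.7917 s
robot in T_r: 2.1500·0.2500 = 0.5375 m
robot under decel: 2.1500²/(2·1.2000) = 1.9260 m
human over T_r+T_s: 0.4000·(0.2500+1.7917) = 0.8167 m
margins: 0.2500+0.0800+0.1000 = 0.4300 m
sum ≈ 0.5375+1.9260+0.8167+0.4300 ≈ 3.7102 m = S ✓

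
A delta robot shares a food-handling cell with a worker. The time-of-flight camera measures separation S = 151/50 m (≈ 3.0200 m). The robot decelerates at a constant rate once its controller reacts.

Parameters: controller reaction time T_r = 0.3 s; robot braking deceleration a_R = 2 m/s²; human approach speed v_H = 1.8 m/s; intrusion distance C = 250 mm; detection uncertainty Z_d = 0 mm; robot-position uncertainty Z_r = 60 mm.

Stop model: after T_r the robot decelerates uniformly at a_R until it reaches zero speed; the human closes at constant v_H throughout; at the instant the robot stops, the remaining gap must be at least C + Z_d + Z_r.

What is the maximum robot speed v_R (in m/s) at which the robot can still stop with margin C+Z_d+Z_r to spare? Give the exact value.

quadratic (1/4)·v² + (6/5)·v + (-217/100) = 0
  disc = (6/5)² − 4·(1/4)·(-217/100) = 361/100 ; √disc = 19/10
  v_R = (−(6/5) + 19/10) / (2·(1/4)) = 7/5 m/s
check:
T_s = v_R/a_R = (7/5)/2 = 0.7000 s
robot covers v_R·T_r = 1.4000·0.3000 = 0.4200 m before braking
robot under decel: 1.4000²/(2·2.0000) = 0.4900 m
human closes 1.8000·1.0000 = 1.8000 m
C+Z_d+Z_r = 0.2500+0.0000+0.0600 = 0.3100 m
sum ≈ 0.4200+0.4900+1.8000+0.3100 ≈ 3.0200 m = S ✓

v_R_max = 7/5 m/s = 1.4000 m/s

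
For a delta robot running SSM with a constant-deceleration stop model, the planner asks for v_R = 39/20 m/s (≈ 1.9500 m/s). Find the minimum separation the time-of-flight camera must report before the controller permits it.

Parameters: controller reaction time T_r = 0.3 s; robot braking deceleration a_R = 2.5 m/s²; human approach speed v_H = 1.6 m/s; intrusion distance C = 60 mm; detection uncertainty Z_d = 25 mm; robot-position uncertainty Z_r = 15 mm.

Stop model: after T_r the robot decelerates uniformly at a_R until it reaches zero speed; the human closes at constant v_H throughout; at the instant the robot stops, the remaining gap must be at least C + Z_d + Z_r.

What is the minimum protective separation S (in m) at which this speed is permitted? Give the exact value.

stop time T_s = (39/20)/(5/2) = 0.7800 s
robot in T_r: 1.9500·0.3000 = 0.5850 m
robot under decel: 1.9500²/(2·2.5000) = 0.7605 m
person approaches 1.6000·(0.3000+0.7800) = 1.7280 m
margins: 0.0600+0.0250+0.0150 = 0.1000 m
S_min ≈ 0.5850+0.7605+1.7280+0.1000  ⇒  S_min = 6347/2000 m

S_min = 6347/2000 m = 3.1735 m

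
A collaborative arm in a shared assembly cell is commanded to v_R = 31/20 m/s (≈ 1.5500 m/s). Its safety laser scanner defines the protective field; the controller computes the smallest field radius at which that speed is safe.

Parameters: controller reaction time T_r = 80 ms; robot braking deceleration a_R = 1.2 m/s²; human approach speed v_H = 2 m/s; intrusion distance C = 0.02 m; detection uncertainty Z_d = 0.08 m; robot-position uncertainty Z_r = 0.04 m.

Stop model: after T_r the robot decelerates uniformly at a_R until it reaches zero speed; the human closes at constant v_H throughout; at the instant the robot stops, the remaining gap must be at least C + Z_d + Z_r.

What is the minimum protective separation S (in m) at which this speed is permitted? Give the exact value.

braking lasts T_s = (31/20)/(6/5) = 1.2917 s
robot covers v_R·T_r = 1.5500·0.0800 = 0.1240 m before braking
robot under decel: 1.5500²/(2·1.2000) = 1.0010 m
human closes 2.0000·1.3717 = 2.7433 m
margins: 0.0200+0.0800+0.0400 = 0.1400 m
S_min ≈ 0.1240+1.0010+2.7433+0.1400  ⇒  S_min = 32067/8000 m

S_min = 32067/8000 m = 4.0084 m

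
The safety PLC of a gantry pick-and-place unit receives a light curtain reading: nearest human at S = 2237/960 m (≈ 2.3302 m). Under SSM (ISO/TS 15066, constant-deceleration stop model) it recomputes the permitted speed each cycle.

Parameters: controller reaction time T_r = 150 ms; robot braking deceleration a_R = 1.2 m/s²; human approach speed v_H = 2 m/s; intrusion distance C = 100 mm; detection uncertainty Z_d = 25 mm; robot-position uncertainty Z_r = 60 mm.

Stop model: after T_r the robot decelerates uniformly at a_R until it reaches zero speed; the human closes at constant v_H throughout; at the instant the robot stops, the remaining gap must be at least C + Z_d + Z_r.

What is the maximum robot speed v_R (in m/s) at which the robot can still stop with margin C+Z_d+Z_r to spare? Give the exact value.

collect terms ⇒ (5/12)·v_R² + (109/60)·v_R + (-8857/4800) = 0
  disc = (109/60)² − 4·(5/12)·(-8857/4800) = 10201/1600 ; √disc = 101/40
  v_R = (−(109/60) + 101/40) / (2·(5/12)) = 17/20 m/s
check:
stop time T_s = (17/20)/(6/5) = 0.7083 s
robot in T_r: 0.8500·0.1500 = 0.1275 m
robot under decel: 0.8500²/(2·1.2000) = 0.3010 m
human closes 2.0000·0.8583 = 1.7167 m
C+Z_d+Z_r = 0.1000+0.0250+0.0600 = 0.1850 m
sum ≈ 0.1275+0.3010+1.7167+0.1850 ≈ 2.3302 m = S ✓

v_R_max = 17/20 m/s = 0.8500 m/s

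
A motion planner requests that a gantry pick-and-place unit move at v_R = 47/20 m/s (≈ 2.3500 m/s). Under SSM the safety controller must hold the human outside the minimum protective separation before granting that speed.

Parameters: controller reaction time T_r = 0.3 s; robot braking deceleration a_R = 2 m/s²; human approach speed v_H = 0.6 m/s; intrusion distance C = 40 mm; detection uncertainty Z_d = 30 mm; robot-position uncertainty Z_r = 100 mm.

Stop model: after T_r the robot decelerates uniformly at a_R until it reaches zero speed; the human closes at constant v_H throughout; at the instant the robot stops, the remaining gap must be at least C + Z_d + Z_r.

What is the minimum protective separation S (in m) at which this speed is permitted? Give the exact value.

S_min = 201/64 m = 3.1406 m

T_s = v_R/a_R = (47/20)/2 = 1.1750 s
robot covers v_R·T_r = 2.3500·0.3000 = 0.7050 m before braking
braking distance = 2.3500²/(2·2.0000) = 1.3806 m
human over T_r+T_s: 0.6000·(0.3000+1.1750) = 0.8850 m
margins: 0.0400+0.0300+0.1000 = 0.1700 m
S_min ≈ 0.7050+1.3806+0.8850+0.1700  ⇒  S_min = 201/64 m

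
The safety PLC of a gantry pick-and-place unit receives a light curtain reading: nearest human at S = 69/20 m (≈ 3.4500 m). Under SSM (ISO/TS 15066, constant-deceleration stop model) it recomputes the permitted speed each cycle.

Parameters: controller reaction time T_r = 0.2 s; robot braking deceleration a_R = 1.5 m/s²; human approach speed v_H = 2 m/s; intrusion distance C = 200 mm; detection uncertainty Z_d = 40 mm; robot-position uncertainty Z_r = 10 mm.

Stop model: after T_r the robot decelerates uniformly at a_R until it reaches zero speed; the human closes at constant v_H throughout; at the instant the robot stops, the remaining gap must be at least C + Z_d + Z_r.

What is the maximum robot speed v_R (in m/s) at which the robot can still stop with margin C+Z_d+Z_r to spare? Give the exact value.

quadratic (1/3)·v² + (23/15)·v + (-14/5) = 0
  disc = (23/15)² − 4·(1/3)·(-14/5) = 1369/225 ; √disc = 37/15
  v_R = (−(23/15) + 37/15) / (2·(1/3)) = 7/5 m/s
check:
stop time T_s = (7/5)/(3/2) = 0.9333 s
reaction-phase robot travel = 1.4000·0.2000 = 0.2800 m
robot covers 1.4000·0.9333 − ½·1.5000·0.9333² = 0.6533 m while stopping
human over T_r+T_s: 2.0000·(0.2000+0.9333) = 2.2667 m
margins: 0.2000+0.0400+0.0100 = 0.2500 m
sum ≈ 0.2800+0.6533+2.2667+0.2500 ≈ 3.4500 m = S ✓

v_R_max = 7/5 m/s = 1.4000 m/s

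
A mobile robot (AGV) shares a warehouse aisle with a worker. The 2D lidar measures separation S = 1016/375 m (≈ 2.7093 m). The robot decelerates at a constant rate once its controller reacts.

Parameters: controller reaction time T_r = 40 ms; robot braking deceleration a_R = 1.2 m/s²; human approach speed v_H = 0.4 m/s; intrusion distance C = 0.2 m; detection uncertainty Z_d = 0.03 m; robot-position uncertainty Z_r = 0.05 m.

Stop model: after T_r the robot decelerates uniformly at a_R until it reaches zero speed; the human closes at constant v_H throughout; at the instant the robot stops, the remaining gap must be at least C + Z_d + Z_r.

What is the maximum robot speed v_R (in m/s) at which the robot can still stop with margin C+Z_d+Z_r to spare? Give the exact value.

v_R_max = 2 m/s = 2.0000 m/s

at the boundary: (5/12)·v² + (28/75)·v + (-181/75) = 0
  disc = (28/75)² − 4·(5/12)·(-181/75) = 2601/625 ; √disc = 51/25
  v_R = (−(28/75) + 51/25) / (2·(5/12)) = 2 m/s
check:
braking lasts T_s = 2/(6/5) = 1.6667 s
robot in T_r: 2.0000·0.0400 = 0.0800 m
robot under decel: 2.0000²/(2·1.2000) = 1.6667 m
human over T_r+T_s: 0.4000·(0.0400+1.6667) = 0.6827 m
C+Z_d+Z_r = 0.2000+0.0300+0.0500 = 0.2800 m
sum ≈ 0.0800+1.6667+0.6827+0.2800 ≈ 2.7093 m = S ✓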